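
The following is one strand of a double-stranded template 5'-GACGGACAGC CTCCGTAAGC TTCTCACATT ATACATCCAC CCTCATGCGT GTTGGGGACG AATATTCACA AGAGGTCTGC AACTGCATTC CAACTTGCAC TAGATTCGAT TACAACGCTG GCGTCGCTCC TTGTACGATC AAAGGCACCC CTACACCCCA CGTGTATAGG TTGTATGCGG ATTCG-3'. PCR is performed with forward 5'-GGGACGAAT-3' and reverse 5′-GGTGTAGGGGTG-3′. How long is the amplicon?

The forward primer matches the template at positions 55–63.
Taking the reverse complement of GGTGTAGGGGTG gives CACCCCTACACC, found at positions 146–157 on the template; the primer anneals here to the top strand with its 3' end pointing upstream.
Product length = (reverse-primer end) − (forward-primer start) + 1 = 157 − 55 + 1 = 103 bp.

103 bp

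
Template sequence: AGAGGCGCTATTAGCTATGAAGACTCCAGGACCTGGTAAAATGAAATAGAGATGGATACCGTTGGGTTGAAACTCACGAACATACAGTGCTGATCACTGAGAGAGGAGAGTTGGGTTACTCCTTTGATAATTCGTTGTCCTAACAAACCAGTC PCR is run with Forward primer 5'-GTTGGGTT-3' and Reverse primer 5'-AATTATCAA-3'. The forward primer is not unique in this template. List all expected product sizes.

72 bp, 23 bp

The forward primer GTTGGGTT matches the top strand at positions 61–68, 110–117.
The reverse primer's reverse complement is TTGATAATT, matching at positions 124–132.
Each forward site pairs with the reverse site to give a product ending at position 132: sizes 72, 23 bp.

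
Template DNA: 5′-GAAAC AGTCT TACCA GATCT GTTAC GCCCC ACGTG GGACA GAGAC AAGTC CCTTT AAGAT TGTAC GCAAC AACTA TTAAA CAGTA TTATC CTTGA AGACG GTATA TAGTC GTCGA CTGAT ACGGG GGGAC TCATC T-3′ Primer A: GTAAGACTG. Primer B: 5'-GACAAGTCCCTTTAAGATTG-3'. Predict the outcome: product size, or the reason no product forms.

No product — the primers' 3' ends point away from each other.

Primer A (GTAAGACTG) has reverse complement CAGTCTTAC, which matches the top strand at positions 5–13; primer A anneals to the top strand there with its 3' end pointing upstream toward position 5.
Primer B (GACAAGTCCCTTTAAGATTG) matches the top strand directly at positions 43–62; it anneals to the bottom strand with its 3' end pointing downstream toward position 62.
The 3' ends diverge (primer A extends toward position 1, primer B toward position 136), so the primers never converge on a shared product.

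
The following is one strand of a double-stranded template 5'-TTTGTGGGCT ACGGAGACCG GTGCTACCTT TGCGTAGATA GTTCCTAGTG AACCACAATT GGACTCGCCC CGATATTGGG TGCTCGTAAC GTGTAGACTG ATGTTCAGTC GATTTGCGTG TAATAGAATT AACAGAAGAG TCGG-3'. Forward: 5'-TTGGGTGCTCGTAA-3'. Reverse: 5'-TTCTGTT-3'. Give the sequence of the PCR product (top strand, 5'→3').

Forward primer TTGGGTGCTCGTAA is found on the top strand at positions 76–89.
The reverse primer's reverse complement is AACAGAA, which matches the template at positions 131–137.
The product is the template from position 76 through 137 (62 bp).

5'-TTGGGTGCTCGTAACGTGTAGACTGATGTTCAGTCGATTTGCGTGTAATAGAATTAACAGAA-3'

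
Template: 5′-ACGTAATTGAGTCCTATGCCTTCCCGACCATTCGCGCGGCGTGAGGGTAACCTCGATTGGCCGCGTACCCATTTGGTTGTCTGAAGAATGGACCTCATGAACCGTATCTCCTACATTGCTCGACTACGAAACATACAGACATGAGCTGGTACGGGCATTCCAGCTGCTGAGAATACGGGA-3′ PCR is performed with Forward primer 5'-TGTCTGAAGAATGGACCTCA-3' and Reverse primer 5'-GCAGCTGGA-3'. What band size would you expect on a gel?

90 bp

The forward primer matches the template at positions 78–97.
Reverse complement of the reverse primer: TCCAGCTGC. This occurs on the top strand at positions 159–167.
Amplicon spans positions 78–167: 90 bp.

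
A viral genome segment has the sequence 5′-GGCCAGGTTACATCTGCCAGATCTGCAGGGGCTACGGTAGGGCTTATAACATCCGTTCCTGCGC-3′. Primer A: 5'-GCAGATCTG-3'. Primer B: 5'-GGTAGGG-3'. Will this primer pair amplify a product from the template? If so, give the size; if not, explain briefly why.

Primer A (GCAGATCTG) has reverse complement CAGATCTGC, which matches the top strand at positions 18–26; primer A anneals to the top strand there with its 3' end pointing upstream toward position 18.
Primer B (GGTAGGG) matches the top strand directly at positions 36–42; it anneals to the bottom strand with its 3' end pointing downstream toward position 42.
The 3' ends diverge (primer A extends toward position 1, primer B toward position 64), so the primers never converge on a shared product.

No product — the primers' 3' ends point away from each other.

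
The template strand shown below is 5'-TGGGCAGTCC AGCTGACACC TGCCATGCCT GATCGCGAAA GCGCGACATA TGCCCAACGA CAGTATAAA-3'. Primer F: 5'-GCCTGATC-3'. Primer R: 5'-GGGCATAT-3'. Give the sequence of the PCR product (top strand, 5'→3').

5'-GCCTGATCGCGAAAGCGCGACATATGCCC-3'

Forward primer GCCTGATC is found on the top strand at positions 27–34.
Taking the reverse complement of GGGCATAT gives ATATGCCC, found at positions 48–55 on the template; the primer anneals here to the top strand with its 3' end pointing upstream.
The product is the template from position 27 through 55 (29 bp).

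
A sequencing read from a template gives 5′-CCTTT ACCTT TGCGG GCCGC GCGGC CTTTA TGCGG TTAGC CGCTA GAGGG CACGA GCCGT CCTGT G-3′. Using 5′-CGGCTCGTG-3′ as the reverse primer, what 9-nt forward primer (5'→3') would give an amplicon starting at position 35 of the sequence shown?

The reverse primer's reverse complement CACGAGCCG matches the template at positions 51–59; the product starts at position 35.
The forward primer is identical to the top strand over positions 35–43: GTTAGCCGC.

5'-GTTAGCCGC-3'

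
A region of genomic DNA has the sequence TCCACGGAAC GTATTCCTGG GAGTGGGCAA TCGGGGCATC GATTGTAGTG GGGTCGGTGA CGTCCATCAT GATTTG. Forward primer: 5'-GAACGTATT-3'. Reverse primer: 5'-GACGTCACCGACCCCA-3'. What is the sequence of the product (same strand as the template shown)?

The forward primer matches the template at positions 7–15.
The reverse primer's reverse complement is TGGGGTCGGTGACGTC, which matches the template at positions 49–64.
The product is the template from position 7 through 64 (58 bp).

5'-GAACGTATTCCTGGGAGTGGGCAATCGGGGCATCGATTGTAGTGGGGTCGGTGACGTC-3'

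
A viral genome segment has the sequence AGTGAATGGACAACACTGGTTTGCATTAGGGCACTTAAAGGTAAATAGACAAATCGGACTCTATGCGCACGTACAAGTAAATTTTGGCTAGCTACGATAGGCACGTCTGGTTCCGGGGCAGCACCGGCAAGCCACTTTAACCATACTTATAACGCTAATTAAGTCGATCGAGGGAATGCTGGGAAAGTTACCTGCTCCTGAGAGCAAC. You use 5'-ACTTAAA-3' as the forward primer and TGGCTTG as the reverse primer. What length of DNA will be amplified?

102 bp

The forward primer matches the template at positions 33–39.
Taking the reverse complement of TGGCTTG gives CAAGCCA, found at positions 128–134 on the template; the primer anneals here to the top strand with its 3' end pointing upstream.
Product length = (reverse-primer end) − (forward-primer start) + 1 = 134 − 33 + 1 = 102 bp.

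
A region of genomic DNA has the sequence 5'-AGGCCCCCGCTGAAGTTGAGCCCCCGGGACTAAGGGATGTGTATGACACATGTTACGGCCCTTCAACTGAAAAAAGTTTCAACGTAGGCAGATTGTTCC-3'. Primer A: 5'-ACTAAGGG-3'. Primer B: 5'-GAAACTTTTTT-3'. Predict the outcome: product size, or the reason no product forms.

Yes — a 52 bp product.

Primer A (ACTAAGGG) matches the top strand at positions 29–36; it acts as a forward primer.
Primer B's reverse complement is AAAAAAGTTTC, matching the top strand at positions 70–80; it acts as a reverse primer.
The 3' ends face each other across positions 29–80, giving a 52 bp product.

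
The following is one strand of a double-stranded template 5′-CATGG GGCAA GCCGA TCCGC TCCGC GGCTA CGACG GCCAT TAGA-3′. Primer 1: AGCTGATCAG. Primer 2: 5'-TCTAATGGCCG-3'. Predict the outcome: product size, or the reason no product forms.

No product — primer 1 has no binding site in the template.

Primer 1 (AGCTGATCAG) does not match the top strand, and its reverse complement CTGATCAGCT does not match either.
With no annealing site for primer 1, no amplification occurs.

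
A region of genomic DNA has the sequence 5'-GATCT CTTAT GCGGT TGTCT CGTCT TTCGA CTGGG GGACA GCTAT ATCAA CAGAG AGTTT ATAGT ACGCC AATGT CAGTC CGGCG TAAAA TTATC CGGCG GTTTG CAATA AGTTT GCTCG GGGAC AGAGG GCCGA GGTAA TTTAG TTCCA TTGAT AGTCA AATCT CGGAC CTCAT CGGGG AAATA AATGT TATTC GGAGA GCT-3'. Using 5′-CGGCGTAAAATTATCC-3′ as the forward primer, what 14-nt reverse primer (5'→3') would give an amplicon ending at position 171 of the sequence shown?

5'-GGTCCGAGATTTGA-3'

The forward primer binds at positions 81–96; the product's 3' end on the top strand is position 171.
The reverse primer anneals to the top strand over positions 158–171, i.e. to TCAAATCTCGGACC.
Its sequence written 5'→3' is the reverse complement: GGTCCGAGATTTGA.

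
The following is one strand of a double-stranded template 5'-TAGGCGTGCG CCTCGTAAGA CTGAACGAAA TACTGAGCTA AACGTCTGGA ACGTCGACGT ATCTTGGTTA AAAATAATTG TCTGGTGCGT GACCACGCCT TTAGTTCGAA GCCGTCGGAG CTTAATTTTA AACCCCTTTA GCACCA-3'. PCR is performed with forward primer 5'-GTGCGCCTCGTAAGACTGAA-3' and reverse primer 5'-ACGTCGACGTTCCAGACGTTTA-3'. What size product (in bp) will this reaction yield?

55 bp

Scanning the template, GTGCGCCTCGTAAGACTGAA occurs at positions 6–25; this primer anneals to the bottom strand there with its 3' end pointing downstream.
Taking the reverse complement of ACGTCGACGTTCCAGACGTTTA gives TAAACGTCTGGAACGTCGACGT, found at positions 39–60 on the template; the primer anneals here to the top strand with its 3' end pointing upstream.
Product length = (reverse-primer end) − (forward-primer start) + 1 = 60 − 6 + 1 = 55 bp.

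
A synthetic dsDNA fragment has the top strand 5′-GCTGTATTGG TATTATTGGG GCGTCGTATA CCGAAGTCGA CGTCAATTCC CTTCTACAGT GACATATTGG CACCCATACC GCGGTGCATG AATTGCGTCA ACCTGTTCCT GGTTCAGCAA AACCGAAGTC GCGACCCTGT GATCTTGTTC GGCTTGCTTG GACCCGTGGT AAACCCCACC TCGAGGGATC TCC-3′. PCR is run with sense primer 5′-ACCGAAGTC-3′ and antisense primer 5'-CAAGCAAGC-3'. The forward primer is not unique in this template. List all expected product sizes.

131 bp, 39 bp

The forward primer ACCGAAGTC matches the top strand at positions 30–38, 122–130.
The reverse primer's reverse complement is GCTTGCTTG, matching at positions 152–160.
Each forward site pairs with the reverse site to give a product ending at position 160: sizes 131, 39 bp.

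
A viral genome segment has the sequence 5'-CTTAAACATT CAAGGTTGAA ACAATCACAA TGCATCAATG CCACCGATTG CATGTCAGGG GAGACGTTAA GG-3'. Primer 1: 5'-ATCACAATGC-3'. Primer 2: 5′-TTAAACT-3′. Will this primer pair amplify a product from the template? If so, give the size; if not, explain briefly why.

No product — primer 2 has no binding site in the template.

Primer 2 (TTAAACT) does not match the top strand, and its reverse complement AGTTTAA does not match either.
With no annealing site for primer 2, no amplification occurs.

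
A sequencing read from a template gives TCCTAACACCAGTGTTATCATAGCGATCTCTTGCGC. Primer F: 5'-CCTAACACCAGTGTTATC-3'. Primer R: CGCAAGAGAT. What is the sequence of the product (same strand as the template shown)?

5'-CCTAACACCAGTGTTATCATAGCGATCTCTTGCG-3'

The forward primer matches the template at positions 2–19.
Reverse complement of the reverse primer: ATCTCTTGCG. This occurs on the top strand at positions 26–35.
The product is the template from position 2 through 35 (34 bp).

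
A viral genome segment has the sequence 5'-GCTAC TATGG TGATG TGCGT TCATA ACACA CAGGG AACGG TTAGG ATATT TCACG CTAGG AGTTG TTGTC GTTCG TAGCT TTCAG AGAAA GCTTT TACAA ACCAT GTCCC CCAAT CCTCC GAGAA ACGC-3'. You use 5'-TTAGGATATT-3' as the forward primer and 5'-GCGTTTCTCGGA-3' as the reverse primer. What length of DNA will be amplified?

Forward primer TTAGGATATT is found on the top strand at positions 41–50.
Reverse complement of the reverse primer: TCCGAGAAACGC. This occurs on the top strand at positions 118–129.
The product runs from position 41 to position 129, so its length is 129 − 41 + 1 = 89 bp.

89 bp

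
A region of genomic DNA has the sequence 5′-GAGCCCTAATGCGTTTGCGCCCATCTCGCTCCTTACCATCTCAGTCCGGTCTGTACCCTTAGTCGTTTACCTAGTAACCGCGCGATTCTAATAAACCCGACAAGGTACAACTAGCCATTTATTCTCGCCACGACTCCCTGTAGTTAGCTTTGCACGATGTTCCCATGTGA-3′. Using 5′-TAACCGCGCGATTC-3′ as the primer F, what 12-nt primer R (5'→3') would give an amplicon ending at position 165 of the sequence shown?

The forward primer binds at positions 75–88; the product's 3' end on the top strand is position 165.
The reverse primer anneals to the top strand over positions 154–165, i.e. to ACGATGTTCCCA.
Its sequence written 5'→3' is the reverse complement: TGGGAACATCGT.

5'-TGGGAACATCGT-3'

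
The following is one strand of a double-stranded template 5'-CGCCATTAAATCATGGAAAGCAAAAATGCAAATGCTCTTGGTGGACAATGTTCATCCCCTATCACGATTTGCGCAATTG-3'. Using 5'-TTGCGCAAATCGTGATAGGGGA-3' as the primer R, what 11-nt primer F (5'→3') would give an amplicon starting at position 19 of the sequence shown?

5'-AGCAAAAATGC-3'

The reverse primer's reverse complement TCCCCTATCACGATTTGCGCAA matches the template at positions 55–76; the product starts at position 19.
The forward primer is identical to the top strand over positions 19–29: AGCAAAAATGC.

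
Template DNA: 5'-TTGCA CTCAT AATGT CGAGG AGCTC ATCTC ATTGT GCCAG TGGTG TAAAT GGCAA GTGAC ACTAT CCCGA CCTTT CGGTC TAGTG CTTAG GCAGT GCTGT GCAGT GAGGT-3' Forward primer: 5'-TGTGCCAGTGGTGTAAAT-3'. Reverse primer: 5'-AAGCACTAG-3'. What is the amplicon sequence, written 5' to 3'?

5'-TGTGCCAGTGGTGTAAATGGCAAGTGACACTATCCCGACCTTTCGGTCTAGTGCTT-3'

The forward primer matches the template at positions 33–50.
Reverse complement of the reverse primer: CTAGTGCTT. This occurs on the top strand at positions 80–88.
The product is the template from position 33 through 88 (56 bp).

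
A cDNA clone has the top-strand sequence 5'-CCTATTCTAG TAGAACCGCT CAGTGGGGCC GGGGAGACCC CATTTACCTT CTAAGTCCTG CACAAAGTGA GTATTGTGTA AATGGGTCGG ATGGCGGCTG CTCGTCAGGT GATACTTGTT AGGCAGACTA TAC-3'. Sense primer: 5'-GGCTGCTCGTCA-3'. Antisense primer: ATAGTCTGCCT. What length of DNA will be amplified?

36 bp

Scanning the template, GGCTGCTCGTCA occurs at positions 96–107; this primer anneals to the bottom strand there with its 3' end pointing downstream.
Reverse complement of the reverse primer: AGGCAGACTAT. This occurs on the top strand at positions 121–131.
Product length = (reverse-primer end) − (forward-primer start) + 1 = 131 − 96 + 1 = 36 bp.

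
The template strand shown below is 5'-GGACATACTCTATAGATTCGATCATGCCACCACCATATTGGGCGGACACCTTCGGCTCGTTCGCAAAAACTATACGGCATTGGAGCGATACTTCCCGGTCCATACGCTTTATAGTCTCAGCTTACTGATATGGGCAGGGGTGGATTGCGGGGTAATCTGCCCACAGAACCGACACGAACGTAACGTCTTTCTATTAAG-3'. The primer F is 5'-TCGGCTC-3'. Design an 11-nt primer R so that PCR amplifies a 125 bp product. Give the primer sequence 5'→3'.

5'-CGTGTCGGTTC-3'

The forward primer binds at positions 52–58, so a 125 bp product ends at position 52 + 125 − 1 = 176.
The reverse primer anneals to the top strand over positions 166–176, i.e. to GAACCGACACG.
Its sequence written 5'→3' is the reverse complement: CGTGTCGGTTC.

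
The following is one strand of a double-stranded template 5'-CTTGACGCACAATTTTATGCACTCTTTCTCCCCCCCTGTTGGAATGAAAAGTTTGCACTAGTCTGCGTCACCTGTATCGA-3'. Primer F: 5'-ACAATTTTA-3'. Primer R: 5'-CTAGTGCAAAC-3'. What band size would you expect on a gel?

53 bp

Scanning the template, ACAATTTTA occurs at positions 9–17; this primer anneals to the bottom strand there with its 3' end pointing downstream.
Reverse complement of the reverse primer: GTTTGCACTAG. This occurs on the top strand at positions 51–61.
Product length = (reverse-primer end) − (forward-primer start) + 1 = 61 − 9 + 1 = 53 bp.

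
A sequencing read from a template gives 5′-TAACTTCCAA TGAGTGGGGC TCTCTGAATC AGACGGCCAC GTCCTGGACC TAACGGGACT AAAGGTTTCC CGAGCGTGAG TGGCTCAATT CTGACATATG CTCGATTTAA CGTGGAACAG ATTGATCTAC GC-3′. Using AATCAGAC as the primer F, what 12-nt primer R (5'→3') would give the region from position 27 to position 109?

The product's 3' end on the top strand is position 109.
The reverse primer anneals to the top strand over positions 98–109, i.e. to ATGCTCGATTTA.
Its sequence written 5'→3' is the reverse complement: TAAATCGAGCAT.

5'-TAAATCGAGCAT-3'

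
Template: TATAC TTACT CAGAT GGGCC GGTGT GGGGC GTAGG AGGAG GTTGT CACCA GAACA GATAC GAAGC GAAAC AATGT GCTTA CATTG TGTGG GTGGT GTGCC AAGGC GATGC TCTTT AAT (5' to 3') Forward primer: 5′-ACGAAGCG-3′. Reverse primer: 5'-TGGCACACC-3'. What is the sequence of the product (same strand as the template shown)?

The forward primer matches the template at positions 59–66.
Taking the reverse complement of TGGCACACC gives GGTGTGCCA, found at positions 93–101 on the template; the primer anneals here to the top strand with its 3' end pointing upstream.
The product is the template from position 59 through 101 (43 bp).

5'-ACGAAGCGAAACAATGTGCTTACATTGTGTGGGTGGTGTGCCA-3'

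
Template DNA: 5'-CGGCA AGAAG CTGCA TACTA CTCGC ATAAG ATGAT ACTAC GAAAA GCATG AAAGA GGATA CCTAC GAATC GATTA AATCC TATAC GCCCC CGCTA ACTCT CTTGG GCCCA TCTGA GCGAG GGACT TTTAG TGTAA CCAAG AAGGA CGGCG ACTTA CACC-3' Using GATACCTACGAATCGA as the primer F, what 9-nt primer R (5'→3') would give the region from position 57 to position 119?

The product's 3' end on the top strand is position 119.
The reverse primer anneals to the top strand over positions 111–119, i.e. to TCTGAGCGA.
Its sequence written 5'→3' is the reverse complement: TCGCTCAGA.

5'-TCGCTCAGA-3'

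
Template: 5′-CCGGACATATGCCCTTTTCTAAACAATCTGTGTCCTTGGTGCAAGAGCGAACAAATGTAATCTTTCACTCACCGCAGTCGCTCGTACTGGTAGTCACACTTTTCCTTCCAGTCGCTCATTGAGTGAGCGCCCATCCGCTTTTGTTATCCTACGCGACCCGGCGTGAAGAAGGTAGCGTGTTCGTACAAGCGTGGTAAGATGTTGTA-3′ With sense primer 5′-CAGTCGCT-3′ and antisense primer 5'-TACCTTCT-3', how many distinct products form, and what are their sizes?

Two products: 100 bp, 66 bp

The forward primer CAGTCGCT matches the top strand at positions 75–82, 109–116.
The reverse primer's reverse complement is AGAAGGTA, matching at positions 167–174.
Each forward site pairs with the reverse site to give a product ending at position 174: sizes 100, 66 bp.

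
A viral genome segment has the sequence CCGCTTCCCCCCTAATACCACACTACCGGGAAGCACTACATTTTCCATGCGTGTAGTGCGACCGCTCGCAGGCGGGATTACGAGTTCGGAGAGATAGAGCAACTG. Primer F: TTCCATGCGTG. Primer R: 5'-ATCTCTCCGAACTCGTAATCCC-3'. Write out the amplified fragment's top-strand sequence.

5'-TTCCATGCGTGTAGTGCGACCGCTCGCAGGCGGGATTACGAGTTCGGAGAGAT-3'

Forward primer TTCCATGCGTG is found on the top strand at positions 43–53.
The reverse primer's reverse complement is GGGATTACGAGTTCGGAGAGAT, which matches the template at positions 74–95.
The product is the template from position 43 through 95 (53 bp).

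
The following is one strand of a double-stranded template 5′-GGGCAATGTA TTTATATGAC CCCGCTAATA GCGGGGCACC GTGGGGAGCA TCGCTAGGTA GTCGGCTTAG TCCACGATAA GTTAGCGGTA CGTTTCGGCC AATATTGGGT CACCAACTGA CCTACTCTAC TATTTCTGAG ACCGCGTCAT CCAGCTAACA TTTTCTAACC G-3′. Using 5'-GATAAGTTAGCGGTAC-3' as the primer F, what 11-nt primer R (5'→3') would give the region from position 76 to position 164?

5'-AAAATGTTAGC-3'

The product's 3' end on the top strand is position 164.
The reverse primer anneals to the top strand over positions 154–164, i.e. to GCTAACATTTT.
Its sequence written 5'→3' is the reverse complement: AAAATGTTAGC.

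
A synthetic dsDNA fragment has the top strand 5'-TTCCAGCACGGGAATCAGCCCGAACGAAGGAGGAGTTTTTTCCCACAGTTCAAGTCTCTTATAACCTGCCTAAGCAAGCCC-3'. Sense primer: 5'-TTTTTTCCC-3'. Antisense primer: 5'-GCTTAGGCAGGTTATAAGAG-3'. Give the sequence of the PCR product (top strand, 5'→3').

The forward primer matches the template at positions 36–44.
Taking the reverse complement of GCTTAGGCAGGTTATAAGAG gives CTCTTATAACCTGCCTAAGC, found at positions 56–75 on the template; the primer anneals here to the top strand with its 3' end pointing upstream.
The product is the template from position 36 through 75 (40 bp).

5'-TTTTTTCCCACAGTTCAAGTCTCTTATAACCTGCCTAAGC-3'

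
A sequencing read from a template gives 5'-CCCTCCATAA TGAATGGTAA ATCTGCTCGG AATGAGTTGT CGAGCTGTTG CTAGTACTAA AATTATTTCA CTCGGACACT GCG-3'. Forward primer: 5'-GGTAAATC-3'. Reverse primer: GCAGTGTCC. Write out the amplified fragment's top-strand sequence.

5'-GGTAAATCTGCTCGGAATGAGTTGTCGAGCTGTTGCTAGTACTAAAATTATTTCACTCGGACACTGC-3'

The forward primer matches the template at positions 16–23.
Taking the reverse complement of GCAGTGTCC gives GGACACTGC, found at positions 74–82 on the template; the primer anneals here to the top strand with its 3' end pointing upstream.
The product is the template from position 16 through 82 (67 bp).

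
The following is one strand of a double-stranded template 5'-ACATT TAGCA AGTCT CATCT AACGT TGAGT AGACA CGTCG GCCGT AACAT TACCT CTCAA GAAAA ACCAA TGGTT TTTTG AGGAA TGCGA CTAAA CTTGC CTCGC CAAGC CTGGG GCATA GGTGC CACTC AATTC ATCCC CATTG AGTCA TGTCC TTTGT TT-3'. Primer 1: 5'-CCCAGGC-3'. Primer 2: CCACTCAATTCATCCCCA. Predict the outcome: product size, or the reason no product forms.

No product — the primers' 3' ends point away from each other.

Primer 1 (CCCAGGC) has reverse complement GCCTGGG, which matches the top strand at positions 109–115; primer 1 anneals to the top strand there with its 3' end pointing upstream toward position 109.
Primer 2 (CCACTCAATTCATCCCCA) matches the top strand directly at positions 125–142; it anneals to the bottom strand with its 3' end pointing downstream toward position 142.
The 3' ends diverge (primer 1 extends toward position 1, primer 2 toward position 162), so the primers never converge on a shared product.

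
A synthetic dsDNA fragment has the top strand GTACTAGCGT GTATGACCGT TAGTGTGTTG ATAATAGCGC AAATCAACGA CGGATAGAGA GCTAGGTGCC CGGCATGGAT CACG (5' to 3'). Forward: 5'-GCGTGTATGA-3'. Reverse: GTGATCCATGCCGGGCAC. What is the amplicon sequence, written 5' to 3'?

Forward primer GCGTGTATGA is found on the top strand at positions 7–16.
The reverse primer's reverse complement is GTGCCCGGCATGGATCAC, which matches the template at positions 66–83.
The product is the template from position 7 through 83 (77 bp).

5'-GCGTGTATGACCGTTAGTGTGTTGATAATAGCGCAAATCAACGACGGATAGAGAGCTAGGTGCCCGGCATGGATCAC-3'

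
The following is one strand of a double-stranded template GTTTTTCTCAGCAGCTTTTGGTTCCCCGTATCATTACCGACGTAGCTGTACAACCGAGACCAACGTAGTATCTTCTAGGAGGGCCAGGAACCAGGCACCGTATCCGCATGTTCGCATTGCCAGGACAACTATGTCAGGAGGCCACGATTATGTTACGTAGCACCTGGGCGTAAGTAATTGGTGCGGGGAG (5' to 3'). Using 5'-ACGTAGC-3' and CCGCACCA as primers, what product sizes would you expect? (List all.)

147 bp, 32 bp

The forward primer ACGTAGC matches the top strand at positions 40–46, 155–161.
The reverse primer's reverse complement is TGGTGCGG, matching at positions 179–186.
Each forward site pairs with the reverse site to give a product ending at position 186: sizes 147, 32 bp.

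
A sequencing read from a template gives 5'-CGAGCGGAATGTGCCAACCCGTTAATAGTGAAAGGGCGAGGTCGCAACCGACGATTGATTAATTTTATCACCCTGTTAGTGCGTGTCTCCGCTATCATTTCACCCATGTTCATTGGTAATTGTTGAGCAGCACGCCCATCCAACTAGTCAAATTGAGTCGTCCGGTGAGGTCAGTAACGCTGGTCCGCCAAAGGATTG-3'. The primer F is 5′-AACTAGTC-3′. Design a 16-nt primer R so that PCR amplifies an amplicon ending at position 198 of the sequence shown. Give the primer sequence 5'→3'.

5'-CAATCCTTTGGCGGAC-3'

The forward primer binds at positions 142–149; the product's 3' end on the top strand is position 198.
The reverse primer anneals to the top strand over positions 183–198, i.e. to GTCCGCCAAAGGATTG.
Its sequence written 5'→3' is the reverse complement: CAATCCTTTGGCGGAC.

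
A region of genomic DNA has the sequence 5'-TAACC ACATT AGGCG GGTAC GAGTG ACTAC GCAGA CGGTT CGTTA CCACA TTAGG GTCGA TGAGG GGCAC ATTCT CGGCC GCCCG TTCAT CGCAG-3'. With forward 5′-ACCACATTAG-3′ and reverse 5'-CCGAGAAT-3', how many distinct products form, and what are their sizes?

Two products: 76 bp, 34 bp

The forward primer ACCACATTAG matches the top strand at positions 3–12, 45–54.
The reverse primer's reverse complement is ATTCTCGG, matching at positions 71–78.
Each forward site pairs with the reverse site to give a product ending at position 78: sizes 76, 34 bp.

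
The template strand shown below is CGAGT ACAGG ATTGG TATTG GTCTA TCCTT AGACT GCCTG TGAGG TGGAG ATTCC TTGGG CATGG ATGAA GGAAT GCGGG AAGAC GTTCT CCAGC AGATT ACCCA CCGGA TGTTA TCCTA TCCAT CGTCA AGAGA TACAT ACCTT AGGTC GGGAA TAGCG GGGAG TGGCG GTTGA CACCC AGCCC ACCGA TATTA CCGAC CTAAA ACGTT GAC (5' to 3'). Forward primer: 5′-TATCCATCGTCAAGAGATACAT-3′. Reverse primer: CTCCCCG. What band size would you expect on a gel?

47 bp

The forward primer matches the template at positions 119–140.
Reverse complement of the reverse primer: CGGGGAG. This occurs on the top strand at positions 159–165.
The product runs from position 119 to position 165, so its length is 165 − 119 + 1 = 47 bp.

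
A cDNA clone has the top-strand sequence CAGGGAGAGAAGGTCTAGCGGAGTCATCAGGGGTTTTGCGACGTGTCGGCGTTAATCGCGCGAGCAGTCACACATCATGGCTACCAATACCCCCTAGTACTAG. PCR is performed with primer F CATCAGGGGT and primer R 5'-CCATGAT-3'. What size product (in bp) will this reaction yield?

The forward primer matches the template at positions 25–34.
Taking the reverse complement of CCATGAT gives ATCATGG, found at positions 74–80 on the template; the primer anneals here to the top strand with its 3' end pointing upstream.
The product runs from position 25 to position 80, so its length is 80 − 25 + 1 = 56 bp.

56 bp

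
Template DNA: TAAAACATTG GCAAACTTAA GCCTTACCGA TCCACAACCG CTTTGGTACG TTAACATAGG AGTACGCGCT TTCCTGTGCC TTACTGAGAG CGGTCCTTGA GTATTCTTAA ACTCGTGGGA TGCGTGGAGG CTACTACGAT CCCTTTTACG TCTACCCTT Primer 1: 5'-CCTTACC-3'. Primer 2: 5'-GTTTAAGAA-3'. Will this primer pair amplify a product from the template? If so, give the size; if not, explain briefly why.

Primer 1 (CCTTACC) matches the top strand at positions 22–28; it acts as a forward primer.
Primer 2's reverse complement is TTCTTAAAC, matching the top strand at positions 104–112; it acts as a reverse primer.
The 3' ends face each other across positions 22–112, giving a 91 bp product.

Yes — a 91 bp product.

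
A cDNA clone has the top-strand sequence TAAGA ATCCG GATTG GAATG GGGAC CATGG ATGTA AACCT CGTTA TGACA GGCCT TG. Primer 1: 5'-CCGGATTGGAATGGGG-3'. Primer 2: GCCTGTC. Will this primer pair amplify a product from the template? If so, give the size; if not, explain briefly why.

Primer 1 (CCGGATTGGAATGGGG) matches the top strand at positions 8–23; it acts as a forward primer.
Primer 2's reverse complement is GACAGGC, matching the top strand at positions 47–53; it acts as a reverse primer.
The 3' ends face each other across positions 8–53, giving a 46 bp product.

Yes — a 46 bp product.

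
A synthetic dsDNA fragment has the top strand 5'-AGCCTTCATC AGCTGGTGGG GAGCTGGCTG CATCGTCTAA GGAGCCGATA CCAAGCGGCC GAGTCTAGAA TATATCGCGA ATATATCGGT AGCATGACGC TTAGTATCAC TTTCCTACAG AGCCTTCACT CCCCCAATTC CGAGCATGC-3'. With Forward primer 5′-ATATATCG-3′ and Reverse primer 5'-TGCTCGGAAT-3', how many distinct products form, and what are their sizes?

Two products: 77 bp, 66 bp

The forward primer ATATATCG matches the top strand at positions 70–77, 81–88.
The reverse primer's reverse complement is ATTCCGAGCA, matching at positions 137–146.
Each forward site pairs with the reverse site to give a product ending at position 146: sizes 77, 66 bp.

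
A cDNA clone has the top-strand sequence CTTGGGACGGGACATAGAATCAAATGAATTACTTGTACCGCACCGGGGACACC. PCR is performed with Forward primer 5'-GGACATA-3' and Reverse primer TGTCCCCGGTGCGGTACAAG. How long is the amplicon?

Forward primer GGACATA is found on the top strand at positions 10–16.
Taking the reverse complement of TGTCCCCGGTGCGGTACAAG gives CTTGTACCGCACCGGGGACA, found at positions 32–51 on the template; the primer anneals here to the top strand with its 3' end pointing upstream.
Product length = (reverse-primer end) − (forward-primer start) + 1 = 51 − 10 + 1 = 42 bp.

42 bp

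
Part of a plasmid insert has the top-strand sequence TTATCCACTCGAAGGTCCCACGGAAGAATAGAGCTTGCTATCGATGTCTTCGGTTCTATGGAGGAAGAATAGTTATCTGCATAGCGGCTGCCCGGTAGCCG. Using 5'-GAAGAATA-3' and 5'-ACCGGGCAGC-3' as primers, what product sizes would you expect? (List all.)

The forward primer GAAGAATA matches the top strand at positions 23–30, 64–71.
The reverse primer's reverse complement is GCTGCCCGGT, matching at positions 87–96.
Each forward site pairs with the reverse site to give a product ending at position 96: sizes 74, 33 bp.

74 bp, 33 bp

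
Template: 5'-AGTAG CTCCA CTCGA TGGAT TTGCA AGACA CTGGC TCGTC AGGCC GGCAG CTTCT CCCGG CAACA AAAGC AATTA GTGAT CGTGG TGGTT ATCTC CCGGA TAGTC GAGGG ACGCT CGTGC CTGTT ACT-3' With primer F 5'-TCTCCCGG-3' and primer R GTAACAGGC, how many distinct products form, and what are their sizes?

Two products: 75 bp, 36 bp

The forward primer TCTCCCGG matches the top strand at positions 53–60, 92–99.
The reverse primer's reverse complement is GCCTGTTAC, matching at positions 119–127.
Each forward site pairs with the reverse site to give a product ending at position 127: sizes 75, 36 bp.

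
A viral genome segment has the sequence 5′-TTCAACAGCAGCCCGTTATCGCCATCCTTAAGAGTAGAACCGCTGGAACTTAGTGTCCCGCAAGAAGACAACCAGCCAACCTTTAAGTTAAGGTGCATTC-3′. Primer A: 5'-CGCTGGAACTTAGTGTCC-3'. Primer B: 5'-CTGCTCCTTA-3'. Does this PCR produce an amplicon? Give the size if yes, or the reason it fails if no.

No product — primer B has no binding site in the template.

Primer B (CTGCTCCTTA) does not match the top strand, and its reverse complement TAAGGAGCAG does not match either.
With no annealing site for primer B, no amplification occurs.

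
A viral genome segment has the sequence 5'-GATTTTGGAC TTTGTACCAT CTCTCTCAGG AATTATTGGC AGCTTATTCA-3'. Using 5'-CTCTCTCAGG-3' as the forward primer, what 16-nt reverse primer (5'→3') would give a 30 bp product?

5'-TGAATAAGCTGCCAAT-3'

The forward primer binds at positions 21–30, so a 30 bp product ends at position 21 + 30 − 1 = 50.
The reverse primer anneals to the top strand over positions 35–50, i.e. to ATTGGCAGCTTATTCA.
Its sequence written 5'→3' is the reverse complement: TGAATAAGCTGCCAAT.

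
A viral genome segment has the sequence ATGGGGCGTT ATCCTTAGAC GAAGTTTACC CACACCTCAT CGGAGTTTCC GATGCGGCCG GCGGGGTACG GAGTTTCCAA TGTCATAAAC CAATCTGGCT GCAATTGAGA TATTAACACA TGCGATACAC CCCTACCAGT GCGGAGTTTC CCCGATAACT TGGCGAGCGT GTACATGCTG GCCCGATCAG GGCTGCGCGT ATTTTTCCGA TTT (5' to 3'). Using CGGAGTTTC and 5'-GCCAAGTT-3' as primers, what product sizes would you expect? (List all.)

The forward primer CGGAGTTTC matches the top strand at positions 41–49, 69–77, 142–150.
The reverse primer's reverse complement is AACTTGGC, matching at positions 157–164.
Each forward site pairs with the reverse site to give a product ending at position 164: sizes 124, 96, 23 bp.

124 bp, 96 bp, 23 bp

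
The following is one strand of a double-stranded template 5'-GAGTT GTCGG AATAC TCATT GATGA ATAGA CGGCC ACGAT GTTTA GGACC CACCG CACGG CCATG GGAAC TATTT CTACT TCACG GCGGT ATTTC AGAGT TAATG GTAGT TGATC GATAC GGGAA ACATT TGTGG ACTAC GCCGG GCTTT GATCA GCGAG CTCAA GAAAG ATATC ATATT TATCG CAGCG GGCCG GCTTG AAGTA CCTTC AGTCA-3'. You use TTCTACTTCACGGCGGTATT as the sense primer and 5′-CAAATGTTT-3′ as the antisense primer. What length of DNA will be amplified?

59 bp

Forward primer TTCTACTTCACGGCGGTATT is found on the top strand at positions 74–93.
The reverse primer's reverse complement is AAACATTTG, which matches the template at positions 124–132.
Amplicon spans positions 74–132: 59 bp.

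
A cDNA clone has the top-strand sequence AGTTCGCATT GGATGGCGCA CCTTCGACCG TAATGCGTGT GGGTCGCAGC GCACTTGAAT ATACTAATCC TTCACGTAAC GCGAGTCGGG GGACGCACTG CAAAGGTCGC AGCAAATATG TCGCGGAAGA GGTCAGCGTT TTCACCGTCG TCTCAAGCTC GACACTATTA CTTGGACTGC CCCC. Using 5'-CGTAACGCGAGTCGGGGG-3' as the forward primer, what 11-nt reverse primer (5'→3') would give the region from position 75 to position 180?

5'-GCAGTCCAAGT-3'

The product's 3' end on the top strand is position 180.
The reverse primer anneals to the top strand over positions 170–180, i.e. to ACTTGGACTGC.
Its sequence written 5'→3' is the reverse complement: GCAGTCCAAGT.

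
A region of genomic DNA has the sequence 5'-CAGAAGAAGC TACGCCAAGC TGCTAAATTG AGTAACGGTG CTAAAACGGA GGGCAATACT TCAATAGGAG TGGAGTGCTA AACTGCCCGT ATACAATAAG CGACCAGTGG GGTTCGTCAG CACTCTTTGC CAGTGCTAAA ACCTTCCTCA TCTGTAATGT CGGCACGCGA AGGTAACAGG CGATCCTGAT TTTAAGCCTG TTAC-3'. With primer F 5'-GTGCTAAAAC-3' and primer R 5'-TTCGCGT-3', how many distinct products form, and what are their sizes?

Two products: 134 bp, 39 bp

The forward primer GTGCTAAAAC matches the top strand at positions 38–47, 133–142.
The reverse primer's reverse complement is ACGCGAA, matching at positions 165–171.
Each forward site pairs with the reverse site to give a product ending at position 171: sizes 134, 39 bp.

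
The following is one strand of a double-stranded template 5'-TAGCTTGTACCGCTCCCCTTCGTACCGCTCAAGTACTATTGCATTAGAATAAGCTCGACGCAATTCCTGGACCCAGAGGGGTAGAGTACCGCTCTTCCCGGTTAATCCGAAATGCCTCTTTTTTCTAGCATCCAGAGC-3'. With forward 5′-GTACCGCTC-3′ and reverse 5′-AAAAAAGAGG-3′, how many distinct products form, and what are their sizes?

The forward primer GTACCGCTC matches the top strand at positions 7–15, 22–30, 86–94.
The reverse primer's reverse complement is CCTCTTTTTT, matching at positions 115–124.
Each forward site pairs with the reverse site to give a product ending at position 124: sizes 118, 103, 39 bp.

Three products: 118 bp, 103 bp, 39 bp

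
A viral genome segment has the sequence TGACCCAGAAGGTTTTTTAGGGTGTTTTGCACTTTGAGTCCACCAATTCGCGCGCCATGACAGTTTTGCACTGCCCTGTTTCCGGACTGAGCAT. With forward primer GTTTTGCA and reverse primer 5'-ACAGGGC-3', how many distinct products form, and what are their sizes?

Two products: 56 bp, 17 bp

The forward primer GTTTTGCA matches the top strand at positions 24–31, 63–70.
The reverse primer's reverse complement is GCCCTGT, matching at positions 73–79.
Each forward site pairs with the reverse site to give a product ending at position 79: sizes 56, 17 bp.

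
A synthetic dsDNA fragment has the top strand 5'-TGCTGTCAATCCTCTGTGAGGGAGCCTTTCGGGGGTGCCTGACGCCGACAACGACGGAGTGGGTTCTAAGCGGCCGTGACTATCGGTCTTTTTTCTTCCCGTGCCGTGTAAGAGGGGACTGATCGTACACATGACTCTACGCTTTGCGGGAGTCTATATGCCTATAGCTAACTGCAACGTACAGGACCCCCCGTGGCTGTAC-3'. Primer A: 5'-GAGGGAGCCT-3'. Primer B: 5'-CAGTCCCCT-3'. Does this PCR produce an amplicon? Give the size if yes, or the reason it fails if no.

Primer A (GAGGGAGCCT) matches the top strand at positions 18–27; it acts as a forward primer.
Primer B's reverse complement is AGGGGACTG, matching the top strand at positions 113–121; it acts as a reverse primer.
The 3' ends face each other across positions 18–121, giving a 104 bp product.

Yes — a 104 bp product.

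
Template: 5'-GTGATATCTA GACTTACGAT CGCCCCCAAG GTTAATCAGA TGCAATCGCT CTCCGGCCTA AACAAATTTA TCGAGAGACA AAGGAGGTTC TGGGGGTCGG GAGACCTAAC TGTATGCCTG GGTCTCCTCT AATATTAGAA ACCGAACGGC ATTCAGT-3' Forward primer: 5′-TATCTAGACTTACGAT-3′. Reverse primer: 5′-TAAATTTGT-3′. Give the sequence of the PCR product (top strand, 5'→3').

5'-TATCTAGACTTACGATCGCCCCCAAGGTTAATCAGATGCAATCGCTCTCCGGCCTAAACAAATTTA-3'

Forward primer TATCTAGACTTACGAT is found on the top strand at positions 5–20.
Taking the reverse complement of TAAATTTGT gives ACAAATTTA, found at positions 62–70 on the template; the primer anneals here to the top strand with its 3' end pointing upstream.
The product is the template from position 5 through 70 (66 bp).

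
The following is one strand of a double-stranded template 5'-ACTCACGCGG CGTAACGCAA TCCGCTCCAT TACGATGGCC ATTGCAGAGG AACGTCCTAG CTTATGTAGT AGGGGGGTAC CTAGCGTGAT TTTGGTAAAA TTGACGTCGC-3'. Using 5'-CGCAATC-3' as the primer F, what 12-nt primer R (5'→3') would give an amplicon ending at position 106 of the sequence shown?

5'-CGTCAATTTTAC-3'

The forward primer binds at positions 16–22; the product's 3' end on the top strand is position 106.
The reverse primer anneals to the top strand over positions 95–106, i.e. to GTAAAATTGACG.
Its sequence written 5'→3' is the reverse complement: CGTCAATTTTAC.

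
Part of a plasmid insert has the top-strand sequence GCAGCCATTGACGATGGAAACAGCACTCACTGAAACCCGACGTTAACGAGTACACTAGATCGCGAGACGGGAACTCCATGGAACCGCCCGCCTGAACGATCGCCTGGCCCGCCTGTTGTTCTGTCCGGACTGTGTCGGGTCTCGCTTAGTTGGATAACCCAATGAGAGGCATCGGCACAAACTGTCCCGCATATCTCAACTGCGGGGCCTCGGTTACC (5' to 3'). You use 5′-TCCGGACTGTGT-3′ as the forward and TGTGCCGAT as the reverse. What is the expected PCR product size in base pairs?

Scanning the template, TCCGGACTGTGT occurs at positions 124–135; this primer anneals to the bottom strand there with its 3' end pointing downstream.
Taking the reverse complement of TGTGCCGAT gives ATCGGCACA, found at positions 171–179 on the template; the primer anneals here to the top strand with its 3' end pointing upstream.
The product runs from position 124 to position 179, so its length is 179 − 124 + 1 = 56 bp.

56 bp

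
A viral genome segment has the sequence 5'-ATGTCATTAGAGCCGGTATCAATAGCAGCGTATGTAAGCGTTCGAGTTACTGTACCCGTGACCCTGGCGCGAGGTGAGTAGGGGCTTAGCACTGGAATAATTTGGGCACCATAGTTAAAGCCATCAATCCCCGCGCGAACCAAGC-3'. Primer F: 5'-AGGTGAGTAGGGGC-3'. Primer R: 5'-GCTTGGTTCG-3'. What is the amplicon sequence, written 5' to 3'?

5'-AGGTGAGTAGGGGCTTAGCACTGGAATAATTTGGGCACCATAGTTAAAGCCATCAATCCCCGCGCGAACCAAGC-3'

The forward primer matches the template at positions 72–85.
Taking the reverse complement of GCTTGGTTCG gives CGAACCAAGC, found at positions 136–145 on the template; the primer anneals here to the top strand with its 3' end pointing upstream.
The product is the template from position 72 through 145 (74 bp).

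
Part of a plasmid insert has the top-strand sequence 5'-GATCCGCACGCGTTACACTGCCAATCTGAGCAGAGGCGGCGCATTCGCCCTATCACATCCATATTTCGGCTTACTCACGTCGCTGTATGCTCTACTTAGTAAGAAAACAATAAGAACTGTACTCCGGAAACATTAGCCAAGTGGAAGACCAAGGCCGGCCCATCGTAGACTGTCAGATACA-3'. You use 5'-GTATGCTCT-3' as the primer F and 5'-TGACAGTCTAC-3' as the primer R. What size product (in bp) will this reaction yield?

The forward primer matches the template at positions 85–93.
Reverse complement of the reverse primer: GTAGACTGTCA. This occurs on the top strand at positions 165–175.
Amplicon spans positions 85–175: 91 bp.

91 bp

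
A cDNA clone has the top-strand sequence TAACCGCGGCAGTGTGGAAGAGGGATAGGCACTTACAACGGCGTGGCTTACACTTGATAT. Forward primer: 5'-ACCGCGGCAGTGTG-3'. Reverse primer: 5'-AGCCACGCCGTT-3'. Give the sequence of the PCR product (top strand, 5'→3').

The forward primer matches the template at positions 3–16.
Taking the reverse complement of AGCCACGCCGTT gives AACGGCGTGGCT, found at positions 37–48 on the template; the primer anneals here to the top strand with its 3' end pointing upstream.
The product is the template from position 3 through 48 (46 bp).

5'-ACCGCGGCAGTGTGGAAGAGGGATAGGCACTTACAACGGCGTGGCT-3'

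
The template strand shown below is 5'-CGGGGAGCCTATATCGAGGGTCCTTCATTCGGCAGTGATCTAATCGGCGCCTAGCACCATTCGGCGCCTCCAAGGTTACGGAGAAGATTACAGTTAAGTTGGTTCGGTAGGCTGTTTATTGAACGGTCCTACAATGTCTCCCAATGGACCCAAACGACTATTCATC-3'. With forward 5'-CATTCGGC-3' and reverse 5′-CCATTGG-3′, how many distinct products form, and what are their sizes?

The forward primer CATTCGGC matches the top strand at positions 26–33, 58–65.
The reverse primer's reverse complement is CCAATGG, matching at positions 141–147.
Each forward site pairs with the reverse site to give a product ending at position 147: sizes 122, 90 bp.

Two products: 122 bp, 90 bp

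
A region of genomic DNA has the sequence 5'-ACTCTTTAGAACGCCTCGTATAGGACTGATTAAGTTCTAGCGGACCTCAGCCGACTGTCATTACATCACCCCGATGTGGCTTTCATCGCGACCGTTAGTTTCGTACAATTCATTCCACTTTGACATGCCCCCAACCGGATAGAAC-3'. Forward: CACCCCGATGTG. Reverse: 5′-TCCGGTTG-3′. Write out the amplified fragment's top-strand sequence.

5'-CACCCCGATGTGGCTTTCATCGCGACCGTTAGTTTCGTACAATTCATTCCACTTTGACATGCCCCCAACCGGA-3'

Scanning the template, CACCCCGATGTG occurs at positions 67–78; this primer anneals to the bottom strand there with its 3' end pointing downstream.
Reverse complement of the reverse primer: CAACCGGA. This occurs on the top strand at positions 132–139.
The product is the template from position 67 through 139 (73 bp).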